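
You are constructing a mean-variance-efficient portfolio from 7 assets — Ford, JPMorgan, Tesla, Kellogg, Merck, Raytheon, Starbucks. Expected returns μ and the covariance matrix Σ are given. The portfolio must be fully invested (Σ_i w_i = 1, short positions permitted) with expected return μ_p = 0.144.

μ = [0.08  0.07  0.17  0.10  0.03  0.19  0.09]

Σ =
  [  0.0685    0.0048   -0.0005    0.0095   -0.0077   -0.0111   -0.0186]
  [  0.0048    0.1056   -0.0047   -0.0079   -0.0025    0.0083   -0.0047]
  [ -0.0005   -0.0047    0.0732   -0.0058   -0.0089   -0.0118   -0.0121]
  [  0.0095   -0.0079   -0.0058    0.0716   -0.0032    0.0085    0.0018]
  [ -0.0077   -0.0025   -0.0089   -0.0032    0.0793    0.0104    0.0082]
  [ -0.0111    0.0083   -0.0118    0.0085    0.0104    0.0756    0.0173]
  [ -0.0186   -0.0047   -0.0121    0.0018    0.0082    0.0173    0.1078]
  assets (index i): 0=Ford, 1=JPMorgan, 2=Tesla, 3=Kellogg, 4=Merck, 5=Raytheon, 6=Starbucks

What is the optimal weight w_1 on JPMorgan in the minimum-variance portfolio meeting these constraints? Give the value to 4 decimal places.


x=Σ⁻¹μ = [1.7652  0.6496  3.1424  1.1579  0.5023  2.7588  1.0202]
y=Σ⁻¹𝟙 = [19.0757  10.5015  21.2508  13.2669  14.9008  11.8702  12.1510]
a=μᵀx=1.467748  b=𝟙ᵀx=10.996439  c=𝟙ᵀy=103.016957  D=ac−b²=30.281255
λ₁=(c·0.144−b)/D = (103.016957·0.144−10.996439)/30.281255 = 0.126745
λ₂=(a−b·0.144)/D = (1.467748−10.996439·0.144)/30.281255 = -0.003822
w* = 0.126745·x + -0.003822·y:
  w_0 = 0.126745·1.7652 + -0.003822·19.0757 = 0.1508  (Ford)
  w_1 = 0.126745·0.6496 + -0.003822·10.5015 = 0.0422  (JPMorgan)
  w_2 = 0.126745·3.1424 + -0.003822·21.2508 = 0.3171  (Tesla)
  w_3 = 0.126745·1.1579 + -0.003822·13.2669 = 0.0961  (Kellogg)
  w_4 = 0.126745·0.5023 + -0.003822·14.9008 = 0.0067  (Merck)
  w_5 = 0.126745·2.7588 + -0.003822·11.8702 = 0.3043  (Raytheon)
  w_6 = 0.126745·1.0202 + -0.003822·12.1510 = 0.0829  (Starbucks)
Σw_i=1.0000  μᵀw=0.1440
σ²=wᵀΣw=λ₁·μ_p+λ₂ = 0.126745·0.144 + -0.003822 = 0.014429 ≈ 0.0144

0.0422


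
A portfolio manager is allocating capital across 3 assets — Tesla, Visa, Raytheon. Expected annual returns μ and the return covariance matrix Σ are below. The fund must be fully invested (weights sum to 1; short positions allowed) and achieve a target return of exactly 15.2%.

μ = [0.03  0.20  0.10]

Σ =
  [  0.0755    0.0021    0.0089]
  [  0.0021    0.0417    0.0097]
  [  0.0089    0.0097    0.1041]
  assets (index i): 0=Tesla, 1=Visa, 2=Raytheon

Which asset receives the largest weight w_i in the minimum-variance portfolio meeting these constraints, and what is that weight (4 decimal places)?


u=Σ⁻¹μ = [0.2076  4.6676  0.5079]
v=Σ⁻¹𝟙 = [11.8643  21.8585  6.5550]
a=μᵀu=0.990534  b=𝟙ᵀu=5.383141  c=𝟙ᵀv=40.277911  D=ac−b²=10.918425
λ₁=(c·0.152−b)/D = (40.277911·0.152−5.383141)/10.918425 = 0.067693
λ₂=(a−b·0.152)/D = (0.990534−5.383141·0.152)/10.918425 = 0.015780
w* = 0.067693·u + 0.015780·v:
  w_0 = 0.067693·0.2076 + 0.015780·11.8643 = 0.2013  (Tesla)
  w_1 = 0.067693·4.6676 + 0.015780·21.8585 = 0.6609  (Visa)
  w_2 = 0.067693·0.5079 + 0.015780·6.5550 = 0.1378  (Raytheon)
Σw_i=1.0000  μᵀw=0.1520
σ²=wᵀΣw=λ₁·μ_p+λ₂ = 0.067693·0.152 + 0.015780 = 0.026070 ≈ 0.0261

Visa (0.6609)


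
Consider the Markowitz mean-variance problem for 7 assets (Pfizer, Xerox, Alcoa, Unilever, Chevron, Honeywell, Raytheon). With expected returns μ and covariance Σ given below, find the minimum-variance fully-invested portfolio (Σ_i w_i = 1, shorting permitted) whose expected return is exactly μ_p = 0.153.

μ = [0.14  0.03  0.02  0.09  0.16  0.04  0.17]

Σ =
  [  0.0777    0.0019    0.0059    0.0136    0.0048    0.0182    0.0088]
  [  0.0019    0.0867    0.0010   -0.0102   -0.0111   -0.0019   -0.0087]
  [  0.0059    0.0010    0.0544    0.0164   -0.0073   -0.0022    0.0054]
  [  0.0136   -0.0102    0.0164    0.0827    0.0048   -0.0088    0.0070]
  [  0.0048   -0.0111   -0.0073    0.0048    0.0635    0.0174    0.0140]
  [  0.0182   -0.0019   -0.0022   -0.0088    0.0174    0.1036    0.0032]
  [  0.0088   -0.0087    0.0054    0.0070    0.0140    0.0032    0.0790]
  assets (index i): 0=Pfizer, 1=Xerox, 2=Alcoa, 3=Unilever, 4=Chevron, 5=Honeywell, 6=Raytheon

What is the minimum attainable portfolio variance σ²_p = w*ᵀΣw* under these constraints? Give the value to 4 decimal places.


0.0264

g=Σ⁻¹μ = [1.3838  0.8347  0.1345  0.6472  2.2235  -0.2079  1.6375]
h=Σ⁻¹𝟙 = [6.1060  15.2476  16.2283  8.8804  15.2608  7.1245  8.7681]
a=μᵀg=0.905528  b=𝟙ᵀg=6.653339  c=𝟙ᵀh=77.615539  D=ac−b²=26.016105
λ₁=(c·0.153−b)/D = (77.615539·0.153−6.653339)/26.016105 = 0.200716
λ₂=(a−b·0.153)/D = (0.905528−6.653339·0.153)/26.016105 = -0.004322
w* = 0.200716·g + -0.004322·h:
  w_0 = 0.200716·1.3838 + -0.004322·6.1060 = 0.2514  (Pfizer)
  w_1 = 0.200716·0.8347 + -0.004322·15.2476 = 0.1016  (Xerox)
  w_2 = 0.200716·0.1345 + -0.004322·16.2283 = -0.0431  (Alcoa)
  w_3 = 0.200716·0.6472 + -0.004322·8.8804 = 0.0915  (Unilever)
  w_4 = 0.200716·2.2235 + -0.004322·15.2608 = 0.3803  (Chevron)
  w_5 = 0.200716·-0.2079 + -0.004322·7.1245 = -0.0725  (Honeywell)
  w_6 = 0.200716·1.6375 + -0.004322·8.7681 = 0.2908  (Raytheon)
Σw_i=1.0000  μᵀw=0.1530
σ²=wᵀΣw=λ₁·μ_p+λ₂ = 0.200716·0.153 + -0.004322 = 0.026388 ≈ 0.0264


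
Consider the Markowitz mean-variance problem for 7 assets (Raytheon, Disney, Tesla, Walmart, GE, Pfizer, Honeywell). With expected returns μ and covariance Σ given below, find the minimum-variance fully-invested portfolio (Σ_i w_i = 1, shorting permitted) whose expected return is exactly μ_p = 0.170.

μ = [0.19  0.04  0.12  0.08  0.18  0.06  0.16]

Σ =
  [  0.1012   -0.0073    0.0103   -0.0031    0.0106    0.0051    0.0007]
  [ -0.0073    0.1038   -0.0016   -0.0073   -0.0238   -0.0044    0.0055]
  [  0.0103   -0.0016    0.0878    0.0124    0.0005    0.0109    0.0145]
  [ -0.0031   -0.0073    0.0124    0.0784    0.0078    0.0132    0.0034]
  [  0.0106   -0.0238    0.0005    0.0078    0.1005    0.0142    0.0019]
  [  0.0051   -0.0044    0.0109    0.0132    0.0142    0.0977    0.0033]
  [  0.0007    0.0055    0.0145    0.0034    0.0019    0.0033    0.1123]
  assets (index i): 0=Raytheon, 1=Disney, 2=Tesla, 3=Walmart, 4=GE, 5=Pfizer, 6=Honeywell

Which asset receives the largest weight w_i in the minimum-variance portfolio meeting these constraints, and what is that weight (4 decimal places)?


x=Σ⁻¹μ = [1.6875  0.9092  0.8548  0.8003  1.7291  0.0715  1.2037]
y=Σ⁻¹𝟙 = [9.0151  13.4180  7.1040  10.8532  10.2713  6.3950  6.5838]
a=μᵀx=1.031736  b=𝟙ᵀx=7.256261  c=𝟙ᵀy=63.640353  D=ac−b²=13.006732
λ₁=(c·0.170−b)/D = (63.640353·0.170−7.256261)/13.006732 = 0.273904
λ₂=(a−b·0.170)/D = (1.031736−7.256261·0.170)/13.006732 = -0.015517
w* = 0.273904·x + -0.015517·y:
  w_0 = 0.273904·1.6875 + -0.015517·9.0151 = 0.3223  (Raytheon)
  w_1 = 0.273904·0.9092 + -0.015517·13.4180 = 0.0408  (Disney)
  w_2 = 0.273904·0.8548 + -0.015517·7.1040 = 0.1239  (Tesla)
  w_3 = 0.273904·0.8003 + -0.015517·10.8532 = 0.0508  (Walmart)
  w_4 = 0.273904·1.7291 + -0.015517·10.2713 = 0.3142  (GE)
  w_5 = 0.273904·0.0715 + -0.015517·6.3950 = -0.0796  (Pfizer)
  w_6 = 0.273904·1.2037 + -0.015517·6.5838 = 0.2275  (Honeywell)
Σw_i=1.0000  μᵀw=0.1700
σ²=wᵀΣw=λ₁·μ_p+λ₂ = 0.273904·0.170 + -0.015517 = 0.031047 ≈ 0.0310

Raytheon (0.3223)


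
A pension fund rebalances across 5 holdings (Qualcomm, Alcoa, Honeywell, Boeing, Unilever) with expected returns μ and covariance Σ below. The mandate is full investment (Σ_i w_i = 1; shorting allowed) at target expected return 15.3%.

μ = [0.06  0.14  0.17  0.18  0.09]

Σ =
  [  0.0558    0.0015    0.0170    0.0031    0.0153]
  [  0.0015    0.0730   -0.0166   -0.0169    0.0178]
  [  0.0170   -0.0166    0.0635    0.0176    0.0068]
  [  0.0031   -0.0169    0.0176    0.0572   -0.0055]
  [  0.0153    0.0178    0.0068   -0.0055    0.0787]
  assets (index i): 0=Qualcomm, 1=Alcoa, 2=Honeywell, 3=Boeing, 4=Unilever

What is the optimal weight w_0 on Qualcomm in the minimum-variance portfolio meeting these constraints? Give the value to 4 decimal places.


0.0503

g=Σ⁻¹μ = [-0.1001  3.1628  2.5543  3.3451  0.4608]
h=Σ⁻¹𝟙 = [10.9519  19.0372  11.6603  19.5635  6.6313]
a=μᵀg=1.514596  b=𝟙ᵀg=9.422809  c=𝟙ᵀh=67.844117  D=ac−b²=13.967119
λ₁=(c·0.153−b)/D = (67.844117·0.153−9.422809)/13.967119 = 0.068543
λ₂=(a−b·0.153)/D = (1.514596−9.422809·0.153)/13.967119 = 0.005220
w* = 0.068543·g + 0.005220·h:
  w_0 = 0.068543·-0.1001 + 0.005220·10.9519 = 0.0503  (Qualcomm)
  w_1 = 0.068543·3.1628 + 0.005220·19.0372 = 0.3162  (Alcoa)
  w_2 = 0.068543·2.5543 + 0.005220·11.6603 = 0.2359  (Honeywell)
  w_3 = 0.068543·3.3451 + 0.005220·19.5635 = 0.3314  (Boeing)
  w_4 = 0.068543·0.4608 + 0.005220·6.6313 = 0.0662  (Unilever)
Σw_i=1.0000  μᵀw=0.1530
σ²=wᵀΣw=λ₁·μ_p+λ₂ = 0.068543·0.153 + 0.005220 = 0.015707 ≈ 0.0157


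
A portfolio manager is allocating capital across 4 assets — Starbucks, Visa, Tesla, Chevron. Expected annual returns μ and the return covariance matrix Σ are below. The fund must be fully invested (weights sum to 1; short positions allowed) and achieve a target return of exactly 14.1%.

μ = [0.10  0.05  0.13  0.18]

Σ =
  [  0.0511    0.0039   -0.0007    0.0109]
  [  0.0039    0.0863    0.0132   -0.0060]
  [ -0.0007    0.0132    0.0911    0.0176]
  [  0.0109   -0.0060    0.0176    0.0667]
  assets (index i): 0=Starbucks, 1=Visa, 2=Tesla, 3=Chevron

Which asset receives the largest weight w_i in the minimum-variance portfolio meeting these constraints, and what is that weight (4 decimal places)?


Chevron (0.4877)

g=Σ⁻¹μ = [1.4457  0.5304  0.9234  2.2665]
h=Σ⁻¹𝟙 = [16.4606  10.4969  7.4005  11.2940]
a=μᵀg=0.699089  b=𝟙ᵀg=5.165899  c=𝟙ᵀh=45.652055  D=ac−b²=5.228354
λ₁=(c·0.141−b)/D = (45.652055·0.141−5.165899)/5.228354 = 0.243105
λ₂=(a−b·0.141)/D = (0.699089−5.165899·0.141)/5.228354 = -0.005605
w* = 0.243105·g + -0.005605·h:
  w_0 = 0.243105·1.4457 + -0.005605·16.4606 = 0.2592  (Starbucks)
  w_1 = 0.243105·0.5304 + -0.005605·10.4969 = 0.0701  (Visa)
  w_2 = 0.243105·0.9234 + -0.005605·7.4005 = 0.1830  (Tesla)
  w_3 = 0.243105·2.2665 + -0.005605·11.2940 = 0.4877  (Chevron)
Σw_i=1.0000  μᵀw=0.1410
σ²=wᵀΣw=λ₁·μ_p+λ₂ = 0.243105·0.141 + -0.005605 = 0.028673 ≈ 0.0287


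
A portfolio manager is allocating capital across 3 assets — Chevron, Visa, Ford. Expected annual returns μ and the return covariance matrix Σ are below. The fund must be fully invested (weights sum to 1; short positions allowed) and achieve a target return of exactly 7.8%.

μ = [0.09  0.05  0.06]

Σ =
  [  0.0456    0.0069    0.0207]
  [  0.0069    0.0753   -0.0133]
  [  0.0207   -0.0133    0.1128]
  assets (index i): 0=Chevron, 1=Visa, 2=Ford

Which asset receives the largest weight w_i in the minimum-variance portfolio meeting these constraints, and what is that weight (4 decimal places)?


Chevron (0.6727)

g=Σ⁻¹μ = [1.7667  0.5503  0.2726]
h=Σ⁻¹𝟙 = [16.6150  13.0569  7.3557]
a=μᵀg=0.202870  b=𝟙ᵀg=2.589540  c=𝟙ᵀh=37.027667  D=ac−b²=0.806085
λ₁=(c·0.078−b)/D = (37.027667·0.078−2.589540)/0.806085 = 0.370455
λ₂=(a−b·0.078)/D = (0.202870−2.589540·0.078)/0.806085 = 0.001099
w* = 0.370455·g + 0.001099·h:
  w_0 = 0.370455·1.7667 + 0.001099·16.6150 = 0.6727  (Chevron)
  w_1 = 0.370455·0.5503 + 0.001099·13.0569 = 0.2182  (Visa)
  w_2 = 0.370455·0.2726 + 0.001099·7.3557 = 0.1091  (Ford)
Σw_i=1.0000  μᵀw=0.0780
σ²=wᵀΣw=λ₁·μ_p+λ₂ = 0.370455·0.078 + 0.001099 = 0.029994 ≈ 0.0300


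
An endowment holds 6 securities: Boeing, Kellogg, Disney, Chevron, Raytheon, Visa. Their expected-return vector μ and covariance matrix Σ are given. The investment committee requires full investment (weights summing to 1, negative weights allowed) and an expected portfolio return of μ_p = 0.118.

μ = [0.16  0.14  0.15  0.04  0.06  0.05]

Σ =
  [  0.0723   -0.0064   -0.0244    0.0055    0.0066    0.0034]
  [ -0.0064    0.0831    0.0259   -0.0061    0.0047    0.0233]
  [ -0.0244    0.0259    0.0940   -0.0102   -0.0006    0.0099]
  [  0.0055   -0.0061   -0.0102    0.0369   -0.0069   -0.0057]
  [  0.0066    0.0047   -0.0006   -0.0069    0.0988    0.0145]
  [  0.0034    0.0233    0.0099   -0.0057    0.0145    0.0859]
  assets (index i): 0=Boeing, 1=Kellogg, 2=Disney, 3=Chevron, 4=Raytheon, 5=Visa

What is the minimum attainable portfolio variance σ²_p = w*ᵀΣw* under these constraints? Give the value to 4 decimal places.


p=Σ⁻¹μ = [2.9064  1.3574  2.1605  1.5437  0.4886  -0.1302]
q=Σ⁻¹𝟙 = [15.9542  8.2356  15.4022  33.3712  9.9829  7.5302]
a=μᵀp=1.063680  b=𝟙ᵀp=8.326324  c=𝟙ᵀq=90.476322  D=ac−b²=26.910215
λ₁=(c·0.118−b)/D = (90.476322·0.118−8.326324)/26.910215 = 0.087323
λ₂=(a−b·0.118)/D = (1.063680−8.326324·0.118)/26.910215 = 0.003016
w* = 0.087323·p + 0.003016·q:
  w_0 = 0.087323·2.9064 + 0.003016·15.9542 = 0.3019  (Boeing)
  w_1 = 0.087323·1.3574 + 0.003016·8.2356 = 0.1434  (Kellogg)
  w_2 = 0.087323·2.1605 + 0.003016·15.4022 = 0.2351  (Disney)
  w_3 = 0.087323·1.5437 + 0.003016·33.3712 = 0.2355  (Chevron)
  w_4 = 0.087323·0.4886 + 0.003016·9.9829 = 0.0728  (Raytheon)
  w_5 = 0.087323·-0.1302 + 0.003016·7.5302 = 0.0113  (Visa)
Σw_i=1.0000  μᵀw=0.1180
σ²=wᵀΣw=λ₁·μ_p+λ₂ = 0.087323·0.118 + 0.003016 = 0.013321 ≈ 0.0133

0.0133


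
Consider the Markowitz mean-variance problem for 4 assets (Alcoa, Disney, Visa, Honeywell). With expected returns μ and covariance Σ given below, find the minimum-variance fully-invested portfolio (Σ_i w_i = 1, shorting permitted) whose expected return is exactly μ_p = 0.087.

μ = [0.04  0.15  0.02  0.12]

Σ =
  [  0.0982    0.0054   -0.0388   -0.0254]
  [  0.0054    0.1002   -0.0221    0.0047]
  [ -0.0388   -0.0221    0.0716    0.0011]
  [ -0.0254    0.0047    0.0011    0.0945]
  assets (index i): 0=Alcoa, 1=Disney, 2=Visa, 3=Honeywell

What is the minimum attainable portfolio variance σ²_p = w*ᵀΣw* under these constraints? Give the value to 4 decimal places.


x=Σ⁻¹μ = [1.2891  1.6815  1.4736  1.5156]
y=Σ⁻¹𝟙 = [26.5931  14.9913  32.7494  16.6030]
a=μᵀx=0.515123  b=𝟙ᵀx=5.959754  c=𝟙ᵀy=90.936635  D=ac−b²=11.324883
λ₁=(c·0.087−b)/D = (90.936635·0.087−5.959754)/11.324883 = 0.172340
λ₂=(a−b·0.087)/D = (0.515123−5.959754·0.087)/11.324883 = -0.000298
w* = 0.172340·x + -0.000298·y:
  w_0 = 0.172340·1.2891 + -0.000298·26.5931 = 0.2142  (Alcoa)
  w_1 = 0.172340·1.6815 + -0.000298·14.9913 = 0.2853  (Disney)
  w_2 = 0.172340·1.4736 + -0.000298·32.7494 = 0.2442  (Visa)
  w_3 = 0.172340·1.5156 + -0.000298·16.6030 = 0.2562  (Honeywell)
Σw_i=1.0000  μᵀw=0.0870
σ²=wᵀΣw=λ₁·μ_p+λ₂ = 0.172340·0.087 + -0.000298 = 0.014696 ≈ 0.0147

0.0147


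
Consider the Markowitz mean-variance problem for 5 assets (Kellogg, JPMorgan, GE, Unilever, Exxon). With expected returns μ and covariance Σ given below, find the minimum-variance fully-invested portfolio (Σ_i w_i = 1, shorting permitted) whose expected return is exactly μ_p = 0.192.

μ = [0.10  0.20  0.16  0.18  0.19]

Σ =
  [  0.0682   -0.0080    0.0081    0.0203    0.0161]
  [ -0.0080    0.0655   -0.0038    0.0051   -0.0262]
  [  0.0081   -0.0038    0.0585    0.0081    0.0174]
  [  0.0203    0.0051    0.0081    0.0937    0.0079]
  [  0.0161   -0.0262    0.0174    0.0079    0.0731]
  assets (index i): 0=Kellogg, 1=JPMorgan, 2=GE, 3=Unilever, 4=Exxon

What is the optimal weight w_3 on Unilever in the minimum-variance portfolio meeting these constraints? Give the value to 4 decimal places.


x=Σ⁻¹μ = [0.6315  4.5747  1.7327  1.0844  3.5701]
y=Σ⁻¹𝟙 = [10.7635  23.4740  11.5856  4.6735  16.4599]
a=μᵀx=2.128839  b=𝟙ᵀx=11.593456  c=𝟙ᵀy=66.956516  D=ac−b²=8.131447
λ₁=(c·0.192−b)/D = (66.956516·0.192−11.593456)/8.131447 = 0.155224
λ₂=(a−b·0.192)/D = (2.128839−11.593456·0.192)/8.131447 = -0.011942
w* = 0.155224·x + -0.011942·y:
  w_0 = 0.155224·0.6315 + -0.011942·10.7635 = -0.0305  (Kellogg)
  w_1 = 0.155224·4.5747 + -0.011942·23.4740 = 0.4298  (JPMorgan)
  w_2 = 0.155224·1.7327 + -0.011942·11.5856 = 0.1306  (GE)
  w_3 = 0.155224·1.0844 + -0.011942·4.6735 = 0.1125  (Unilever)
  w_4 = 0.155224·3.5701 + -0.011942·16.4599 = 0.3576  (Exxon)
Σw_i=1.0000  μᵀw=0.1920
σ²=wᵀΣw=λ₁·μ_p+λ₂ = 0.155224·0.192 + -0.011942 = 0.017861 ≈ 0.0179

0.1125


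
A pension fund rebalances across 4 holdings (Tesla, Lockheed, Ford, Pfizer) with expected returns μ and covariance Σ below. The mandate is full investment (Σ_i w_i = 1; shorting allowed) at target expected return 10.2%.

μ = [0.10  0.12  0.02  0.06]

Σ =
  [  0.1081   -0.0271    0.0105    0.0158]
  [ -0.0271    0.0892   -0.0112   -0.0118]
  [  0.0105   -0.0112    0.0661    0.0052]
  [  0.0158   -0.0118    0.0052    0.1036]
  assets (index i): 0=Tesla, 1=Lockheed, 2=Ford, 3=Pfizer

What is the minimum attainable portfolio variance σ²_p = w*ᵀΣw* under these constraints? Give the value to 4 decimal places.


0.0269

x=Σ⁻¹μ = [1.2694  1.8538  0.3696  0.5782]
y=Σ⁻¹𝟙 = [10.8120  17.6857  15.6816  9.2309]
a=μᵀx=0.391483  b=𝟙ᵀx=4.070967  c=𝟙ᵀy=53.410145  D=ac−b²=4.336378
λ₁=(c·0.102−b)/D = (53.410145·0.102−4.070967)/4.336378 = 0.317516
λ₂=(a−b·0.102)/D = (0.391483−4.070967·0.102)/4.336378 = -0.005478
w* = 0.317516·x + -0.005478·y:
  w_0 = 0.317516·1.2694 + -0.005478·10.8120 = 0.3438  (Tesla)
  w_1 = 0.317516·1.8538 + -0.005478·17.6857 = 0.4917  (Lockheed)
  w_2 = 0.317516·0.3696 + -0.005478·15.6816 = 0.0314  (Ford)
  w_3 = 0.317516·0.5782 + -0.005478·9.2309 = 0.1330  (Pfizer)
Σw_i=1.0000  μᵀw=0.1020
σ²=wᵀΣw=λ₁·μ_p+λ₂ = 0.317516·0.102 + -0.005478 = 0.026908 ≈ 0.0269


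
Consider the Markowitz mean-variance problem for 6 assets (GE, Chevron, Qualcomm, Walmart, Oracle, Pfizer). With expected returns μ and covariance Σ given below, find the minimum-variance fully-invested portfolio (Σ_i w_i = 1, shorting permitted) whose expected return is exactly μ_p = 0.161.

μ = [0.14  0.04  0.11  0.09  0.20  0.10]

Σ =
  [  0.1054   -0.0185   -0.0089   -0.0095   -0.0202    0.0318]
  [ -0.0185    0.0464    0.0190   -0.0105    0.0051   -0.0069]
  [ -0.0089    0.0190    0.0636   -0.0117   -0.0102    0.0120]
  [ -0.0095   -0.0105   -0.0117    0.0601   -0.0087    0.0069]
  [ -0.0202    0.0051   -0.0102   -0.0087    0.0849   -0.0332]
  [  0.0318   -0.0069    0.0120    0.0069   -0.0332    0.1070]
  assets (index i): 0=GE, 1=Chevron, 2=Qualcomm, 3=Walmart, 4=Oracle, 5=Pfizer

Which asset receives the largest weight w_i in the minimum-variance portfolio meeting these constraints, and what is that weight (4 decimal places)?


Oracle (0.4275)

p=Σ⁻¹μ = [2.4938  1.1441  2.7463  3.0800  3.9062  0.9726]
q=Σ⁻¹𝟙 = [20.7337  27.9955  18.1504  30.8065  23.6103  8.2928]
a=μᵀp=1.852695  b=𝟙ᵀp=14.343013  c=𝟙ᵀq=129.589274  D=ac−b²=34.367412
λ₁=(c·0.161−b)/D = (129.589274·0.161−14.343013)/34.367412 = 0.189740
λ₂=(a−b·0.161)/D = (1.852695−14.343013·0.161)/34.367412 = -0.013284
w* = 0.189740·p + -0.013284·q:
  w_0 = 0.189740·2.4938 + -0.013284·20.7337 = 0.1977  (GE)
  w_1 = 0.189740·1.1441 + -0.013284·27.9955 = -0.1548  (Chevron)
  w_2 = 0.189740·2.7463 + -0.013284·18.1504 = 0.2800  (Qualcomm)
  w_3 = 0.189740·3.0800 + -0.013284·30.8065 = 0.1752  (Walmart)
  w_4 = 0.189740·3.9062 + -0.013284·23.6103 = 0.4275  (Oracle)
  w_5 = 0.189740·0.9726 + -0.013284·8.2928 = 0.0744  (Pfizer)
Σw_i=1.0000  μᵀw=0.1610
σ²=wᵀΣw=λ₁·μ_p+λ₂ = 0.189740·0.161 + -0.013284 = 0.017264 ≈ 0.0173


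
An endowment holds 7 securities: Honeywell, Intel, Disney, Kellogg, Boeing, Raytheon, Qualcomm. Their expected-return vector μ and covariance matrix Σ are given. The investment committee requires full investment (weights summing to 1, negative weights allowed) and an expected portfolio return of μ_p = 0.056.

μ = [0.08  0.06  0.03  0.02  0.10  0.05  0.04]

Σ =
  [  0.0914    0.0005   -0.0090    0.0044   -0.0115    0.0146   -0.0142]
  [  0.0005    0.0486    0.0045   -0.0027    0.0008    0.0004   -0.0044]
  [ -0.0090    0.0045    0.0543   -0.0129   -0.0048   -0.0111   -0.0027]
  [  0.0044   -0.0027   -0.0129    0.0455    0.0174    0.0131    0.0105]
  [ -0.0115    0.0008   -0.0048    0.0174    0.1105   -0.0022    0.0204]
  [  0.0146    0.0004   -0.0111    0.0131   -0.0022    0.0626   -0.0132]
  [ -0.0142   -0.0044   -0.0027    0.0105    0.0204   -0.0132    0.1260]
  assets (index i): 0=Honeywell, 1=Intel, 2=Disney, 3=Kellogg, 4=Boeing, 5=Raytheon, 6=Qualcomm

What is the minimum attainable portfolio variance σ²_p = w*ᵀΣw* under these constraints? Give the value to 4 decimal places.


0.0098

x=Σ⁻¹μ = [1.0144  1.1534  0.8936  -0.0574  0.9885  0.8496  0.4250]
y=Σ⁻¹𝟙 = [12.3916  19.6109  28.0394  20.5600  6.7445  15.8634  9.4753]
a=μᵀx=0.334344  b=𝟙ᵀx=5.266991  c=𝟙ᵀy=112.685048  D=ac−b²=9.934430
λ₁=(c·0.056−b)/D = (112.685048·0.056−5.266991)/9.934430 = 0.105026
λ₂=(a−b·0.056)/D = (0.334344−5.266991·0.056)/9.934430 = 0.003965
w* = 0.105026·x + 0.003965·y:
  w_0 = 0.105026·1.0144 + 0.003965·12.3916 = 0.1557  (Honeywell)
  w_1 = 0.105026·1.1534 + 0.003965·19.6109 = 0.1989  (Intel)
  w_2 = 0.105026·0.8936 + 0.003965·28.0394 = 0.2050  (Disney)
  w_3 = 0.105026·-0.0574 + 0.003965·20.5600 = 0.0755  (Kellogg)
  w_4 = 0.105026·0.9885 + 0.003965·6.7445 = 0.1306  (Boeing)
  w_5 = 0.105026·0.8496 + 0.003965·15.8634 = 0.1521  (Raytheon)
  w_6 = 0.105026·0.4250 + 0.003965·9.4753 = 0.0822  (Qualcomm)
Σw_i=1.0000  μᵀw=0.0560
σ²=wᵀΣw=λ₁·μ_p+λ₂ = 0.105026·0.056 + 0.003965 = 0.009847 ≈ 0.0098


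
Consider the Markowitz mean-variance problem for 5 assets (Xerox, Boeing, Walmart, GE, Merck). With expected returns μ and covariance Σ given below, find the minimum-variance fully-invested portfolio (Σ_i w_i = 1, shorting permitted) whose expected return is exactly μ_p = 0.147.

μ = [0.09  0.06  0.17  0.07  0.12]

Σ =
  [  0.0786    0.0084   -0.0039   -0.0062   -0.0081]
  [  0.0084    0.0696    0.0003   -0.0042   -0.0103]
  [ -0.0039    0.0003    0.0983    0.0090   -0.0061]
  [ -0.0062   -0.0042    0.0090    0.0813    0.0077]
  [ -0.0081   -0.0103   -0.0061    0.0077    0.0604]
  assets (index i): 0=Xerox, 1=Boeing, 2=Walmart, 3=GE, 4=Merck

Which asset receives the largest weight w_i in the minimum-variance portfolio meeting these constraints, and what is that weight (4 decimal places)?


Walmart (0.5055)

p=Σ⁻¹μ = [1.4240  1.0840  1.8831  0.5824  2.4785]
q=Σ⁻¹𝟙 = [14.5573  16.3374  10.9919  11.0489  20.9961]
a=μᵀp=0.851511  b=𝟙ᵀp=7.451991  c=𝟙ᵀq=73.931709  D=ac−b²=7.421488
λ₁=(c·0.147−b)/D = (73.931709·0.147−7.451991)/7.421488 = 0.460281
λ₂=(a−b·0.147)/D = (0.851511−7.451991·0.147)/7.421488 = -0.032868
w* = 0.460281·p + -0.032868·q:
  w_0 = 0.460281·1.4240 + -0.032868·14.5573 = 0.1770  (Xerox)
  w_1 = 0.460281·1.0840 + -0.032868·16.3374 = -0.0380  (Boeing)
  w_2 = 0.460281·1.8831 + -0.032868·10.9919 = 0.5055  (Walmart)
  w_3 = 0.460281·0.5824 + -0.032868·11.0489 = -0.0951  (GE)
  w_4 = 0.460281·2.4785 + -0.032868·20.9961 = 0.4507  (Merck)
Σw_i=1.0000  μᵀw=0.1470
σ²=wᵀΣw=λ₁·μ_p+λ₂ = 0.460281·0.147 + -0.032868 = 0.034793 ≈ 0.0348


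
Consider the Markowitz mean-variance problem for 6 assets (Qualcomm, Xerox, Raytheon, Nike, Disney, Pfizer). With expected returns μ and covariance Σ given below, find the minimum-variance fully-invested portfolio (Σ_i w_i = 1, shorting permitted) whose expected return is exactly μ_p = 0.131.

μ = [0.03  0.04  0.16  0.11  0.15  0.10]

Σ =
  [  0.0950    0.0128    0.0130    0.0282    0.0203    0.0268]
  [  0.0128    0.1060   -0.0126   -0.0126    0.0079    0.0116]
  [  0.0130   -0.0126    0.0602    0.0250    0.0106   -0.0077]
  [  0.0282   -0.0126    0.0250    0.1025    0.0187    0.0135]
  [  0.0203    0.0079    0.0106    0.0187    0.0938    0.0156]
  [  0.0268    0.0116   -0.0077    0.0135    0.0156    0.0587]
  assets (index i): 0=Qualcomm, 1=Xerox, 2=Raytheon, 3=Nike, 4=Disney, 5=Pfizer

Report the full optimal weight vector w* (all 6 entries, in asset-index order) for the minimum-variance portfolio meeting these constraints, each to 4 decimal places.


-0.0915  0.1427  0.4333  0.0537  0.1324  0.3295

p=Σ⁻¹μ = [-1.0689  0.5795  3.0034  0.2343  1.0395  2.1409]
q=Σ⁻¹𝟙 = [0.3440  9.9939  18.3135  3.6026  4.4117  15.3051]
a=μᵀp=0.867455  b=𝟙ᵀp=5.928778  c=𝟙ᵀq=51.970684  D=ac−b²=9.931799
λ₁=(c·0.131−b)/D = (51.970684·0.131−5.928778)/9.931799 = 0.088542
λ₂=(a−b·0.131)/D = (0.867455−5.928778·0.131)/9.931799 = 0.009141
w* = 0.088542·p + 0.009141·q:
  w_0 = 0.088542·-1.0689 + 0.009141·0.3440 = -0.0915  (Qualcomm)
  w_1 = 0.088542·0.5795 + 0.009141·9.9939 = 0.1427  (Xerox)
  w_2 = 0.088542·3.0034 + 0.009141·18.3135 = 0.4333  (Raytheon)
  w_3 = 0.088542·0.2343 + 0.009141·3.6026 = 0.0537  (Nike)
  w_4 = 0.088542·1.0395 + 0.009141·4.4117 = 0.1324  (Disney)
  w_5 = 0.088542·2.1409 + 0.009141·15.3051 = 0.3295  (Pfizer)
Σw_i=1.0000  μᵀw=0.1310
σ²=wᵀΣw=λ₁·μ_p+λ₂ = 0.088542·0.131 + 0.009141 = 0.020740 ≈ 0.0207


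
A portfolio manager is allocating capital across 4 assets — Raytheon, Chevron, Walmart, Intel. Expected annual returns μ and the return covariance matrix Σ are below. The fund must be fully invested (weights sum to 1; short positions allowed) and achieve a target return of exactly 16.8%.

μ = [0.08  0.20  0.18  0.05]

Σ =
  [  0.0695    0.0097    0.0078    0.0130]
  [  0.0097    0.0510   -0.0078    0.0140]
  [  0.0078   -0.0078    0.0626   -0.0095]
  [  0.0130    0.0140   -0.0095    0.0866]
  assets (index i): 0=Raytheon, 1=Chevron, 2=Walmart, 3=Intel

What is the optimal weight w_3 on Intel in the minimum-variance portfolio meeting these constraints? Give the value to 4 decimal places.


u=Σ⁻¹μ = [0.1126  4.3624  3.4402  0.2326]
v=Σ⁻¹𝟙 = [7.9617  18.3639  18.7024  9.4351]
a=μᵀu=1.512371  b=𝟙ᵀu=8.147903  c=𝟙ᵀv=54.463048  D=ac−b²=15.980023
λ₁=(c·0.168−b)/D = (54.463048·0.168−8.147903)/15.980023 = 0.062696
λ₂=(a−b·0.168)/D = (1.512371−8.147903·0.168)/15.980023 = 0.008981
w* = 0.062696·u + 0.008981·v:
  w_0 = 0.062696·0.1126 + 0.008981·7.9617 = 0.0786  (Raytheon)
  w_1 = 0.062696·4.3624 + 0.008981·18.3639 = 0.4384  (Chevron)
  w_2 = 0.062696·3.4402 + 0.008981·18.7024 = 0.3837  (Walmart)
  w_3 = 0.062696·0.2326 + 0.008981·9.4351 = 0.0993  (Intel)
Σw_i=1.0000  μᵀw=0.1680
σ²=wᵀΣw=λ₁·μ_p+λ₂ = 0.062696·0.168 + 0.008981 = 0.019514 ≈ 0.0195

0.0993


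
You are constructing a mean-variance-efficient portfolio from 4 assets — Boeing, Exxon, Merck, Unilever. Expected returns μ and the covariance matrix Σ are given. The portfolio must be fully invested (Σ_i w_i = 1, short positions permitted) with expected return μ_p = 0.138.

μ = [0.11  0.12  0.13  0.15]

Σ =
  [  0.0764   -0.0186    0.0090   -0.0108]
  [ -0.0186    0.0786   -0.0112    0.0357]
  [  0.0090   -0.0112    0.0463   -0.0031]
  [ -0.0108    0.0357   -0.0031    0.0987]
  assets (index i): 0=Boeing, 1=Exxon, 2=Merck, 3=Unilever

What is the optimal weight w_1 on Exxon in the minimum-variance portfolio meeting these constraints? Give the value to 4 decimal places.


0.0268

x=Σ⁻¹μ = [1.6947  1.8402  2.9994  1.1338]
y=Σ⁻¹𝟙 = [15.3521  16.6938  23.0874  6.4985]
a=μᵀx=0.967236  b=𝟙ᵀx=7.668129  c=𝟙ᵀy=61.631831  D=ac−b²=0.812343
λ₁=(c·0.138−b)/D = (61.631831·0.138−7.668129)/0.812343 = 1.030431
λ₂=(a−b·0.138)/D = (0.967236−7.668129·0.138)/0.812343 = -0.111979
w* = 1.030431·x + -0.111979·y:
  w_0 = 1.030431·1.6947 + -0.111979·15.3521 = 0.0272  (Boeing)
  w_1 = 1.030431·1.8402 + -0.111979·16.6938 = 0.0268  (Exxon)
  w_2 = 1.030431·2.9994 + -0.111979·23.0874 = 0.5054  (Merck)
  w_3 = 1.030431·1.1338 + -0.111979·6.4985 = 0.4406  (Unilever)
Σw_i=1.0000  μᵀw=0.1380
σ²=wᵀΣw=λ₁·μ_p+λ₂ = 1.030431·0.138 + -0.111979 = 0.030220 ≈ 0.0302


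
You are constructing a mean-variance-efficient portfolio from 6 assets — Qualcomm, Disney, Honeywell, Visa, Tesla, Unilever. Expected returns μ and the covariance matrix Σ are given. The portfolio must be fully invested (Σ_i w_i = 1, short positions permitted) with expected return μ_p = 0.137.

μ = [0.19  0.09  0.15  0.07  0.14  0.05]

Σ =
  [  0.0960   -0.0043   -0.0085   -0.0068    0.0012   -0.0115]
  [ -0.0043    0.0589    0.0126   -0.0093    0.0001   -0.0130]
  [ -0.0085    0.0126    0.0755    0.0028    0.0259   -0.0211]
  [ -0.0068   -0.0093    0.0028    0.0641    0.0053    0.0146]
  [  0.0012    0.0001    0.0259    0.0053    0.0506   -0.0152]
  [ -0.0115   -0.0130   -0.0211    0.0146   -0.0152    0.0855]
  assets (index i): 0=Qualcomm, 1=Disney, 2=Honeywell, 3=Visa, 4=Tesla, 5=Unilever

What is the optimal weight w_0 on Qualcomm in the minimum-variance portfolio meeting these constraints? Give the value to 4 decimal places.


g=Σ⁻¹μ = [2.4705  1.9158  1.6317  0.9435  2.3304  1.8642]
h=Σ⁻¹𝟙 = [15.5377  22.7047  9.9546  13.8156  19.0309  20.7187]
a=μᵀg=1.372084  b=𝟙ᵀg=11.156126  c=𝟙ᵀh=101.762203  D=ac−b²=15.167094
λ₁=(c·0.137−b)/D = (101.762203·0.137−11.156126)/15.167094 = 0.183641
λ₂=(a−b·0.137)/D = (1.372084−11.156126·0.137)/15.167094 = -0.010306
w* = 0.183641·g + -0.010306·h:
  w_0 = 0.183641·2.4705 + -0.010306·15.5377 = 0.2936  (Qualcomm)
  w_1 = 0.183641·1.9158 + -0.010306·22.7047 = 0.1178  (Disney)
  w_2 = 0.183641·1.6317 + -0.010306·9.9546 = 0.1971  (Honeywell)
  w_3 = 0.183641·0.9435 + -0.010306·13.8156 = 0.0309  (Visa)
  w_4 = 0.183641·2.3304 + -0.010306·19.0309 = 0.2318  (Tesla)
  w_5 = 0.183641·1.8642 + -0.010306·20.7187 = 0.1288  (Unilever)
Σw_i=1.0000  μᵀw=0.1370
σ²=wᵀΣw=λ₁·μ_p+λ₂ = 0.183641·0.137 + -0.010306 = 0.014853 ≈ 0.0149

0.2936


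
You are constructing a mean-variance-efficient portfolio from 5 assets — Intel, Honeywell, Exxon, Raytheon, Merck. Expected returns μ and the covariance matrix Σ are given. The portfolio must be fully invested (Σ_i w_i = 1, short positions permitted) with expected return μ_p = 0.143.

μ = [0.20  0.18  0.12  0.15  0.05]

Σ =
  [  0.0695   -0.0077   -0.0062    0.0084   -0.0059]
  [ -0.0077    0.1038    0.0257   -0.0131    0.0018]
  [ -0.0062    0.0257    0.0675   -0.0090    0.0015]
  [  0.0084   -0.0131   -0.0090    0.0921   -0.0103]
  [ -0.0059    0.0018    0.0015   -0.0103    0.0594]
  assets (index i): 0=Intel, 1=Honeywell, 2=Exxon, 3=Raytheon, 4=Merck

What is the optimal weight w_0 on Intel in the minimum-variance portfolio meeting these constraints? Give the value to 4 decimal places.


0.2753

x=Σ⁻¹μ = [3.1055  1.7835  1.6080  1.9114  1.3870]
y=Σ⁻¹𝟙 = [16.6484  8.7348  14.4691  14.2696  20.3329]
a=μᵀx=1.491139  b=𝟙ᵀx=9.795322  c=𝟙ᵀy=74.454825  D=ac−b²=15.074174
λ₁=(c·0.143−b)/D = (74.454825·0.143−9.795322)/15.074174 = 0.056502
λ₂=(a−b·0.143)/D = (1.491139−9.795322·0.143)/15.074174 = 0.005998
w* = 0.056502·x + 0.005998·y:
  w_0 = 0.056502·3.1055 + 0.005998·16.6484 = 0.2753  (Intel)
  w_1 = 0.056502·1.7835 + 0.005998·8.7348 = 0.1532  (Honeywell)
  w_2 = 0.056502·1.6080 + 0.005998·14.4691 = 0.1776  (Exxon)
  w_3 = 0.056502·1.9114 + 0.005998·14.2696 = 0.1936  (Raytheon)
  w_4 = 0.056502·1.3870 + 0.005998·20.3329 = 0.2003  (Merck)
Σw_i=1.0000  μᵀw=0.1430
σ²=wᵀΣw=λ₁·μ_p+λ₂ = 0.056502·0.143 + 0.005998 = 0.014077 ≈ 0.0141


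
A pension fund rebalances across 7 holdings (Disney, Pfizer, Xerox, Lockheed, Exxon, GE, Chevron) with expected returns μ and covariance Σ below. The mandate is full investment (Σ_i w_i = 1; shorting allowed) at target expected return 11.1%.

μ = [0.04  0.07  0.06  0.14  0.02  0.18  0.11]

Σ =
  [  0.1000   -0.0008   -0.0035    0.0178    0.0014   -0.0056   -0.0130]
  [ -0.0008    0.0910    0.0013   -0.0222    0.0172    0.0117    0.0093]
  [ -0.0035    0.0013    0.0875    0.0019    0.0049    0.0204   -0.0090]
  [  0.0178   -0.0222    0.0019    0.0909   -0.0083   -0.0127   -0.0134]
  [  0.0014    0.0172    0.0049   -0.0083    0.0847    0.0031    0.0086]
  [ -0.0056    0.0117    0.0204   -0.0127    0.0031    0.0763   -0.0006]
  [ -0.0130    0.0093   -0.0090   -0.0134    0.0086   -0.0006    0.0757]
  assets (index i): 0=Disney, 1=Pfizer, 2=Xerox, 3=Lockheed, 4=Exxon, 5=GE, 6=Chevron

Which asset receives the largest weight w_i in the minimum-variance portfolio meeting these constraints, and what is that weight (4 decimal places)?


x=Σ⁻¹μ = [0.3958  0.8043  0.2269  2.2937  -0.0079  2.6010  1.8768]
y=Σ⁻¹𝟙 = [10.3032  9.9925  9.7609  16.1913  8.4649  12.2044  16.9134]
a=μᵀx=1.081332  b=𝟙ᵀx=8.190610  c=𝟙ᵀy=83.830632  D=ac−b²=23.562696
λ₁=(c·0.111−b)/D = (83.830632·0.111−8.190610)/23.562696 = 0.047303
λ₂=(a−b·0.111)/D = (1.081332−8.190610·0.111)/23.562696 = 0.007307
w* = 0.047303·x + 0.007307·y:
  w_0 = 0.047303·0.3958 + 0.007307·10.3032 = 0.0940  (Disney)
  w_1 = 0.047303·0.8043 + 0.007307·9.9925 = 0.1111  (Pfizer)
  w_2 = 0.047303·0.2269 + 0.007307·9.7609 = 0.0821  (Xerox)
  w_3 = 0.047303·2.2937 + 0.007307·16.1913 = 0.2268  (Lockheed)
  w_4 = 0.047303·-0.0079 + 0.007307·8.4649 = 0.0615  (Exxon)
  w_5 = 0.047303·2.6010 + 0.007307·12.2044 = 0.2122  (GE)
  w_6 = 0.047303·1.8768 + 0.007307·16.9134 = 0.2124  (Chevron)
Σw_i=1.0000  μᵀw=0.1110
σ²=wᵀΣw=λ₁·μ_p+λ₂ = 0.047303·0.111 + 0.007307 = 0.012558 ≈ 0.0126

Lockheed (0.2268)


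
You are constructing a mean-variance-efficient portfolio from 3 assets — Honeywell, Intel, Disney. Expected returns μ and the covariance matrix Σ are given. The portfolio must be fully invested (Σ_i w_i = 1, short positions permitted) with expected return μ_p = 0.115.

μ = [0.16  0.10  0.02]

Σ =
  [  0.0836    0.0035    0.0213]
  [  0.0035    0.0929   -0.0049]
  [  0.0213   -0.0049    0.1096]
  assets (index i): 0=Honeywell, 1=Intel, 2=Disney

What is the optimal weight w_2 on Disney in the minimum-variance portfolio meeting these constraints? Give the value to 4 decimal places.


0.1601

p=Σ⁻¹μ = [1.9088  0.9969  -0.1439]
q=Σ⁻¹𝟙 = [9.5332  10.8141  7.7549]
a=μᵀp=0.402223  b=𝟙ᵀp=2.761816  c=𝟙ᵀq=28.102152  D=ac−b²=3.675698
λ₁=(c·0.115−b)/D = (28.102152·0.115−2.761816)/3.675698 = 0.127848
λ₂=(a−b·0.115)/D = (0.402223−2.761816·0.115)/3.675698 = 0.023020
w* = 0.127848·p + 0.023020·q:
  w_0 = 0.127848·1.9088 + 0.023020·9.5332 = 0.4635  (Honeywell)
  w_1 = 0.127848·0.9969 + 0.023020·10.8141 = 0.3764  (Intel)
  w_2 = 0.127848·-0.1439 + 0.023020·7.7549 = 0.1601  (Disney)
Σw_i=1.0000  μᵀw=0.1150
σ²=wᵀΣw=λ₁·μ_p+λ₂ = 0.127848·0.115 + 0.023020 = 0.037722 ≈ 0.0377


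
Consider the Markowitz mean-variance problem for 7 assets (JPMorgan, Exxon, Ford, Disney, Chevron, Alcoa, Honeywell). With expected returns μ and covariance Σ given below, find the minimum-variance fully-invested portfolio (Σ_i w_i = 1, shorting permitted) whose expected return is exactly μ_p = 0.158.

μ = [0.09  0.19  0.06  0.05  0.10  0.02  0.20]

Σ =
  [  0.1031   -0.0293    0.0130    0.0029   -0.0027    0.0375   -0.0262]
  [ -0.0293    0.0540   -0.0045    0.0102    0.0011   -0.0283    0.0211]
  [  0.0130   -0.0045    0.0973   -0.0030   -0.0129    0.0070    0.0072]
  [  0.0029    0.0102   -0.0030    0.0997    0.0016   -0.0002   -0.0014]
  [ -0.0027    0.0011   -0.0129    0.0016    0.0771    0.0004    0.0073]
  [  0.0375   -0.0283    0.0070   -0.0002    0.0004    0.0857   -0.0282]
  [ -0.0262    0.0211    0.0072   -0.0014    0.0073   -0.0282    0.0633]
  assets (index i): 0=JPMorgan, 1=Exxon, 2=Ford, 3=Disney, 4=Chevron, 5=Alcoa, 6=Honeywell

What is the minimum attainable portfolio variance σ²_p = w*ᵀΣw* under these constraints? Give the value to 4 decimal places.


p=Σ⁻¹μ = [2.3189  4.3984  0.2842  0.0252  1.0443  1.7179  3.2664]
q=Σ⁻¹𝟙 = [14.2889  28.6806  8.6970  7.0489  12.4697  20.3727  18.9564]
a=μᵀp=1.854776  b=𝟙ᵀp=13.055293  c=𝟙ᵀq=110.514242  D=ac−b²=34.538443
λ₁=(c·0.158−b)/D = (110.514242·0.158−13.055293)/34.538443 = 0.127567
λ₂=(a−b·0.158)/D = (1.854776−13.055293·0.158)/34.538443 = -0.006021
w* = 0.127567·p + -0.006021·q:
  w_0 = 0.127567·2.3189 + -0.006021·14.2889 = 0.2098  (JPMorgan)
  w_1 = 0.127567·4.3984 + -0.006021·28.6806 = 0.3884  (Exxon)
  w_2 = 0.127567·0.2842 + -0.006021·8.6970 = -0.0161  (Ford)
  w_3 = 0.127567·0.0252 + -0.006021·7.0489 = -0.0392  (Disney)
  w_4 = 0.127567·1.0443 + -0.006021·12.4697 = 0.0581  (Chevron)
  w_5 = 0.127567·1.7179 + -0.006021·20.3727 = 0.0965  (Alcoa)
  w_6 = 0.127567·3.2664 + -0.006021·18.9564 = 0.3025  (Honeywell)
Σw_i=1.0000  μᵀw=0.1580
σ²=wᵀΣw=λ₁·μ_p+λ₂ = 0.127567·0.158 + -0.006021 = 0.014134 ≈ 0.0141

0.0141


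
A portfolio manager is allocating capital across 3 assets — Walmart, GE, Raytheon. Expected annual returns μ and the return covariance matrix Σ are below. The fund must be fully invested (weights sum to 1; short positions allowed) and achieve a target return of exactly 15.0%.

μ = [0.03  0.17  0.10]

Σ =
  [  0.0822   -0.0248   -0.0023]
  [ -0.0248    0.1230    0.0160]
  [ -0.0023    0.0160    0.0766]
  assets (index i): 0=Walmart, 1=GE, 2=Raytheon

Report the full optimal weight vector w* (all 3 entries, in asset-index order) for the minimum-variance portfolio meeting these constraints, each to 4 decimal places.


-0.0182  0.6960  0.3222

u=Σ⁻¹μ = [0.8202  1.4129  1.0350]
v=Σ⁻¹𝟙 = [15.4274  9.7470  11.4821]
a=μᵀu=0.368290  b=𝟙ᵀu=3.268033  c=𝟙ᵀv=36.656606  D=ac−b²=2.820218
λ₁=(c·0.150−b)/D = (36.656606·0.150−3.268033)/2.820218 = 0.790881
λ₂=(a−b·0.150)/D = (0.368290−3.268033·0.150)/2.820218 = -0.043229
w* = 0.790881·u + -0.043229·v:
  w_0 = 0.790881·0.8202 + -0.043229·15.4274 = -0.0182  (Walmart)
  w_1 = 0.790881·1.4129 + -0.043229·9.7470 = 0.6960  (GE)
  w_2 = 0.790881·1.0350 + -0.043229·11.4821 = 0.3222  (Raytheon)
Σw_i=1.0000  μᵀw=0.1500
σ²=wᵀΣw=λ₁·μ_p+λ₂ = 0.790881·0.150 + -0.043229 = 0.075403 ≈ 0.0754


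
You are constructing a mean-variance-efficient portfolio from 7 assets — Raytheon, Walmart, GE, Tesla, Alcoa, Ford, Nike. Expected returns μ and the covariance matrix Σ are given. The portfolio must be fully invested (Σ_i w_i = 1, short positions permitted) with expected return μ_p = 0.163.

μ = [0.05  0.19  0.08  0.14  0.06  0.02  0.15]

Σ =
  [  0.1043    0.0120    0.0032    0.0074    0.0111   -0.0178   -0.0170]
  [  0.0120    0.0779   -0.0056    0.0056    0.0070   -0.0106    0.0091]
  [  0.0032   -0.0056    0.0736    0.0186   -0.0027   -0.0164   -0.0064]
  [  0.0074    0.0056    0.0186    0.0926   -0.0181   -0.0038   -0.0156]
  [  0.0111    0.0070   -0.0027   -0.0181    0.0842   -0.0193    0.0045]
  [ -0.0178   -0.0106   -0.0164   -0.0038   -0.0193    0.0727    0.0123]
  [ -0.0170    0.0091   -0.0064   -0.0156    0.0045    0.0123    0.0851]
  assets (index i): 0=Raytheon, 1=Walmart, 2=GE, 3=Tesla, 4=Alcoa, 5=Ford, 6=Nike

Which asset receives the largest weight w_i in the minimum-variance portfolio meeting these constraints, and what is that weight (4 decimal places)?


g=Σ⁻¹μ = [0.4372  2.1814  1.2428  1.6386  1.0044  1.0268  1.8090]
h=Σ⁻¹𝟙 = [11.1718  12.1336  18.4140  11.9766  17.8590  25.8199  11.5892]
a=μᵀg=1.117298  b=𝟙ᵀg=9.340126  c=𝟙ᵀh=108.964020  D=ac−b²=34.507383
λ₁=(c·0.163−b)/D = (108.964020·0.163−9.340126)/34.507383 = 0.244035
λ₂=(a−b·0.163)/D = (1.117298−9.340126·0.163)/34.507383 = -0.011741
w* = 0.244035·g + -0.011741·h:
  w_0 = 0.244035·0.4372 + -0.011741·11.1718 = -0.0245  (Raytheon)
  w_1 = 0.244035·2.1814 + -0.011741·12.1336 = 0.3899  (Walmart)
  w_2 = 0.244035·1.2428 + -0.011741·18.4140 = 0.0871  (GE)
  w_3 = 0.244035·1.6386 + -0.011741·11.9766 = 0.2593  (Tesla)
  w_4 = 0.244035·1.0044 + -0.011741·17.8590 = 0.0354  (Alcoa)
  w_5 = 0.244035·1.0268 + -0.011741·25.8199 = -0.0526  (Ford)
  w_6 = 0.244035·1.8090 + -0.011741·11.5892 = 0.3054  (Nike)
Σw_i=1.0000  μᵀw=0.1630
σ²=wᵀΣw=λ₁·μ_p+λ₂ = 0.244035·0.163 + -0.011741 = 0.028037 ≈ 0.0280

Walmart (0.3899)
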